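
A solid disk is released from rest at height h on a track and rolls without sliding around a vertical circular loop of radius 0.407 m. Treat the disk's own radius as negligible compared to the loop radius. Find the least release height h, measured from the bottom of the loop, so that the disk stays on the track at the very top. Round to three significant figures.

h_min ≈ 1.12 m

With I = (1/2)MR², the ratio k = I/(MR²) is 0.5.
At the top of the loop, the minimum-contact condition is Mg = Mv_top²/r, so v_top² = gr.
With ω = v/R, the kinetic energy at speed v is ½(1+k)Mv² = (3/4)Mv².
Energy conservation from release (height h) to the top (height 2r): Mgh = Mg(2r) + (3/4)M·gr.
Thus h_min = 2r + (1+k)r/2 = r(2 + 1.5/2) = 0.407 × 2.75 ≈ 1.12 m.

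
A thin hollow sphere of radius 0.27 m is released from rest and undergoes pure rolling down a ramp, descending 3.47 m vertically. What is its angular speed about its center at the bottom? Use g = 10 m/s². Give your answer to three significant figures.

Here I = (2/3)MR², so the shape factor k = I/(MR²) = 2/3.
The rolling condition ω = v/R makes the rotational term ½I(v/R)² = ½kMv², so KE_total = ½(1+k)Mv² = (5/6)Mv².
Energy conservation Mgh = ½(1+k)Mv² gives v = √(2gh/(1+k)) = √(2 × 10 × 3.47 / 1.667) = 6.453 m/s.
Then ω = v/R = 6.453 / 0.27 ≈ 23.9 rad/s.

ω ≈ 23.9 rad/s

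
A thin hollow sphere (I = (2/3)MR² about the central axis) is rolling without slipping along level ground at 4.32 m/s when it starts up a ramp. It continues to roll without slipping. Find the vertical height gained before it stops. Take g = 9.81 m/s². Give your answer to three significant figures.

Here I = (2/3)MR², so the shape factor k = I/(MR²) = 2/3.
Rolling without slipping gives ω = v/R, so the total kinetic energy is ½Mv² + ½Iω² = ½(1+k)Mv² = (5/6)Mv².
At the top the kinetic energy is zero, so (5/6)Mv₀² = Mgh.
Thus h = (1+k)v₀²/(2g) = 1.667 × 4.32² / (2 × 9.81) ≈ 1.59 m.

h ≈ 1.59 m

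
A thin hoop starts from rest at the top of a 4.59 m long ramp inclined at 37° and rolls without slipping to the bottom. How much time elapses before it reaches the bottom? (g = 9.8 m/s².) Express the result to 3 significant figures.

t ≈ 1.76 s

For this body I = MR², i.e. k = I/(MR²) = 1.
Translational: Mg sinθ − f = Ma. Rotational about the CM: fR = Iα = kMRa, so f = kMa.
Hence a = g sinθ/(1+k) = 9.8×sin37°/2 = 2.949 m/s².
With constant a from rest, t = √(2L/a) = √(2·4.59/2.949) ≈ 1.76 s.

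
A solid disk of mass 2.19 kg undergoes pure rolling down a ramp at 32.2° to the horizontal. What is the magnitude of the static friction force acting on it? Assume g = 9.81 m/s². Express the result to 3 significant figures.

f ≈ 3.82 N

For this body I = (1/2)MR², i.e. k = I/(MR²) = 0.5.
Along the incline Mg sinθ − f = Ma, and torque about the center fR = Iα = kMR²(a/R) gives f = kMa.
Combining, a = g sinθ/(1+k) and f = kMa = kMg sinθ/(1+k).
f = 0.5 × 2.19 × 9.81 × sin32.2° / 1.5 ≈ 3.82 N.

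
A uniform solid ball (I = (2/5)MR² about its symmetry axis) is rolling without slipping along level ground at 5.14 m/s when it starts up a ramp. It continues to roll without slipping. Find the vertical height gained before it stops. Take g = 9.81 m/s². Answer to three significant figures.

h ≈ 1.89 m

With I = (2/5)MR², the ratio k = I/(MR²) is 0.4.
Rolling without slipping gives ω = v/R, so the total kinetic energy is ½Mv² + ½Iω² = ½(1+k)Mv² = (7/10)Mv².
At the top the kinetic energy is zero, so (7/10)Mv₀² = Mgh.
Thus h = (1+k)v₀²/(2g) = 1.4 × 5.14² / (2 × 9.81) ≈ 1.89 m.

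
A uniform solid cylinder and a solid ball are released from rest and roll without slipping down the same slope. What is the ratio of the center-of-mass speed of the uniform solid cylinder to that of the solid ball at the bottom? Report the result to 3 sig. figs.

Each satisfies Mgh = ½(1+k)Mv² with k = I/(MR²), so v ∝ 1/√(1+k).
For the uniform solid cylinder k = 0.5; for the solid ball k = 0.4.
v₁/v₂ = √((1+k₂)/(1+k₁)) = √(1.4/1.5) ≈ 0.966.

v_ratio ≈ 0.966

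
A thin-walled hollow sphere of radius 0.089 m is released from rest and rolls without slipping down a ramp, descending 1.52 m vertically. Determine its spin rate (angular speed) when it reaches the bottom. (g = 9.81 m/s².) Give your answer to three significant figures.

ω ≈ 47.5 rad/s

Here I = (2/3)MR², so the shape factor k = I/(MR²) = 2/3.
The rolling condition ω = v/R makes the rotational term ½I(v/R)² = ½kMv², so KE_total = ½(1+k)Mv² = (5/6)Mv².
Energy conservation Mgh = ½(1+k)Mv² gives v = √(2gh/(1+k)) = √(2 × 9.81 × 1.52 / 1.667) = 4.23 m/s.
Then ω = v/R = 4.23 / 0.089 ≈ 47.5 rad/s.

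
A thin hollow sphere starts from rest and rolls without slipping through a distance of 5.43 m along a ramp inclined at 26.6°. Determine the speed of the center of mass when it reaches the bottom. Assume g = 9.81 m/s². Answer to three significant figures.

With I = (2/3)MR², the ratio k = I/(MR²) is 2/3.
Rolling without slipping gives ω = v/R, so the total kinetic energy is ½Mv² + ½Iω² = ½(1+k)Mv² = (5/6)Mv².
The vertical drop is h = L sinθ = 5.43 × sin26.6° = 2.431 m.
Setting Mgh = (5/6)Mv² gives v = √(2gh/(1+k)) = √(2·9.81·2.431/1.667) ≈ 5.35 m/s.

v ≈ 5.35 m/s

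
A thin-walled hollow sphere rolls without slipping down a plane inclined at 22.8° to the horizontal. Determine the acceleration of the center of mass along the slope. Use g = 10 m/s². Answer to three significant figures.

Here I = (2/3)MR², so the shape factor k = I/(MR²) = 2/3.
Translational: Mg sinθ − f = Ma. Rotational about the CM: fR = Iα = kMRa, so f = kMa.
Eliminating f: Mg sinθ = (1+k)Ma, so a = g sinθ/(1+k) = 10 × sin22.8° / 1.667 ≈ 2.33 m/s².

a ≈ 2.33 m/s²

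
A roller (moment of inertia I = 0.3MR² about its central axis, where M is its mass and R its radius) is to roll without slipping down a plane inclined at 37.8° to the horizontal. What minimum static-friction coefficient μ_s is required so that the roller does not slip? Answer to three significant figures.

For this body I = 0.3MR², i.e. k = I/(MR²) = 0.3.
Newton's second law down the slope: Mg sinθ − f = Ma. The torque equation fR = Iα (with α = a/R) gives f = kMa.
These give a = g sinθ/(1+k) and the required friction f = kMg sinθ/(1+k).
The normal force is N = Mg cosθ, so μ_min = f/N = k tanθ/(1+k).
μ_min = 0.3 × tan37.8° / 1.3 ≈ 0.179.

μ_min ≈ 0.179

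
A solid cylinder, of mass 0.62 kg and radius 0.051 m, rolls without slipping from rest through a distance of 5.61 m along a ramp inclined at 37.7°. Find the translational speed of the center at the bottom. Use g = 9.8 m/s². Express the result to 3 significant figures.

For this body I = (1/2)MR², i.e. k = I/(MR²) = 0.5.
Pure rolling means v = ωR; then KE = ½Mv² + ½I(v/R)² = ½(1+k)Mv² = (3/4)Mv².
The vertical drop is h = L sinθ = 5.61 × sin37.7° = 3.431 m.
Setting Mgh = (3/4)Mv² gives v = √(2gh/(1+k)) = √(2·9.8·3.431/1.5) ≈ 6.70 m/s.

v ≈ 6.70 m/s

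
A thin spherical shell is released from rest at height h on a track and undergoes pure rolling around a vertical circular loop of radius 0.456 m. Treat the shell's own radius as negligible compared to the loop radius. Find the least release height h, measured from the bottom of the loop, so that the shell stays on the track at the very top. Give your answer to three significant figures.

For this body I = (2/3)MR², i.e. k = I/(MR²) = 2/3.
At the top, contact is just lost when gravity alone supplies the centripetal force: Mg = Mv_top²/r, i.e. v_top² = gr.
With ω = v/R, the kinetic energy at speed v is ½(1+k)Mv² = (5/6)Mv².
Energy conservation from release (height h) to the top (height 2r): Mgh = Mg(2r) + (5/6)M·gr.
Thus h_min = 2r + (1+k)r/2 = r(2 + 1.667/2) = 0.456 × 2.833 ≈ 1.29 m.

h_min ≈ 1.29 m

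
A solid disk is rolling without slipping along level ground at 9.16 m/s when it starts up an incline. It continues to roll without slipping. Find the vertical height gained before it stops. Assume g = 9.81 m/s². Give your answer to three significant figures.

h ≈ 6.41 m

The moment of inertia is (1/2)MR², giving k ≡ I/(MR²) = 0.5.
Pure rolling means v = ωR; then KE = ½Mv² + ½I(v/R)² = ½(1+k)Mv² = (3/4)Mv².
At the top the kinetic energy is zero, so (3/4)Mv₀² = Mgh.
Thus h = (1+k)v₀²/(2g) = 1.5 × 9.16² / (2 × 9.81) ≈ 6.41 m.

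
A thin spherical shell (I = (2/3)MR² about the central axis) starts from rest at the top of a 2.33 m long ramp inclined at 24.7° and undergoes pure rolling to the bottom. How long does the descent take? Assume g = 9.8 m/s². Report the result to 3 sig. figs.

t ≈ 1.38 s

The moment of inertia is (2/3)MR², giving k ≡ I/(MR²) = 2/3.
Translational: Mg sinθ − f = Ma. Rotational about the CM: fR = Iα = kMRa, so f = kMa.
Hence a = g sinθ/(1+k) = 9.8×sin24.7°/1.667 = 2.457 m/s².
With constant a from rest, t = √(2L/a) = √(2·2.33/2.457) ≈ 1.38 s.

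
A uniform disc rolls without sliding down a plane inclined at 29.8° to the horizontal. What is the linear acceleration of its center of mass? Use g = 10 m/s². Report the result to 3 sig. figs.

The moment of inertia is (1/2)MR², giving k ≡ I/(MR²) = 0.5.
Translational: Mg sinθ − f = Ma. Rotational about the CM: fR = Iα = kMRa, so f = kMa.
Eliminating f: Mg sinθ = (1+k)Ma, so a = g sinθ/(1+k) = 10 × sin29.8° / 1.5 ≈ 3.31 m/s².

a ≈ 3.31 m/s²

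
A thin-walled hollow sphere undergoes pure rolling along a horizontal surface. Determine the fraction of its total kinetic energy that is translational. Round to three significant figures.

fraction ≈ 0.600

With I = (2/3)MR², the ratio k = I/(MR²) is 2/3.
Since ω = v/R, the translational part is ½Mv² and the rotational part is ½I(v/R)² = ½kMv²; the total is ½(1+k)Mv².
The translational fraction is therefore 1/(1+k) = 1/1.667 ≈ 0.600.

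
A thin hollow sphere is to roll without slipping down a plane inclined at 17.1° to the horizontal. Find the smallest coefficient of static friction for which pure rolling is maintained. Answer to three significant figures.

With I = (2/3)MR², the ratio k = I/(MR²) is 2/3.
Along the incline Mg sinθ − f = Ma, and torque about the center fR = Iα = kMR²(a/R) gives f = kMa.
These give a = g sinθ/(1+k) and the required friction f = kMg sinθ/(1+k).
The normal force is N = Mg cosθ, so μ_min = f/N = k tanθ/(1+k).
μ_min = (2/3) × tan17.1° / 1.667 ≈ 0.123.

μ_min ≈ 0.123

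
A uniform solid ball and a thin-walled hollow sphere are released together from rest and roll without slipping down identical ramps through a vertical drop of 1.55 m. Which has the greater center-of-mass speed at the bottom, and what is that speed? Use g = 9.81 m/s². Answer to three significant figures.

the uniform solid ball, at v ≈ 4.66 m/s

For rolling without slipping, Mgh = ½(1+k)Mv² where k = I/(MR²), so v = √(2gh/(1+k)).
Uniform solid ball: k = 0.4, giving v = √(2×9.81×1.55/1.4) = 4.661 m/s.
Thin-walled hollow sphere: k = 2/3, giving v = √(2×9.81×1.55/1.667) = 4.272 m/s.
The smaller k wins: the uniform solid ball, at ≈ 4.66 m/s.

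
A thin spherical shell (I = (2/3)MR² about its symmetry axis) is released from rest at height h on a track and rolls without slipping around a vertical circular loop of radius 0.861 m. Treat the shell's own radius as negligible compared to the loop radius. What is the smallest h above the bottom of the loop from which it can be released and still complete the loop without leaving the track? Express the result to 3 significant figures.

h_min ≈ 2.44 m

Here I = (2/3)MR², so the shape factor k = I/(MR²) = 2/3.
At the top of the loop, the minimum-contact condition is Mg = Mv_top²/r, so v_top² = gr.
With ω = v/R, the kinetic energy at speed v is ½(1+k)Mv² = (5/6)Mv².
Energy conservation from release (height h) to the top (height 2r): Mgh = Mg(2r) + (5/6)M·gr.
Thus h_min = 2r + (1+k)r/2 = r(2 + 1.667/2) = 0.861 × 2.833 ≈ 2.44 m.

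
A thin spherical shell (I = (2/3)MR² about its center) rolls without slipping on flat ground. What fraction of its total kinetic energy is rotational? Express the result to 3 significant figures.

fraction ≈ 0.400

With I = (2/3)MR², the ratio k = I/(MR²) is 2/3.
With ω = v/R, KE_trans = ½Mv² and KE_rot = ½Iω² = ½kMv², so KE_total = ½(1+k)Mv².
The rotational fraction is therefore k/(1+k) = (2/3)/1.667 ≈ 0.400.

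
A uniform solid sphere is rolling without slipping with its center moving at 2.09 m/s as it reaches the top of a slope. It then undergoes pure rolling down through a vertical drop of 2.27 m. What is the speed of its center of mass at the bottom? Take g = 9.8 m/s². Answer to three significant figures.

With I = (2/5)MR², the ratio k = I/(MR²) is 0.4.
Pure rolling means v = ωR; then KE = ½Mv² + ½I(v/R)² = ½(1+k)Mv² = (7/10)Mv².
Energy conservation: (7/10)Mv₀² + Mgh = (7/10)Mv², so v² = v₀² + 2gh/(1+k).
v = √(2.09² + 2×9.8×2.27/1.4) = √36.15 ≈ 6.01 m/s.

v ≈ 6.01 m/s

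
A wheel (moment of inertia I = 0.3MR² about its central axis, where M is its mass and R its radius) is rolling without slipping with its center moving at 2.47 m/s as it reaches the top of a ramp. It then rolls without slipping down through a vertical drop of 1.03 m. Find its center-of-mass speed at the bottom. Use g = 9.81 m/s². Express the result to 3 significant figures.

The moment of inertia is 0.3MR², giving k ≡ I/(MR²) = 0.3.
Rolling without slipping gives ω = v/R, so the total kinetic energy is ½Mv² + ½Iω² = ½(1+k)Mv² = (13/20)Mv².
Conserving energy between top and bottom: (13/20)Mv² = (13/20)Mv₀² + Mgh, hence v² = v₀² + 2gh/(1+k).
v = √(2.47² + 2×9.81×1.03/1.3) = √21.65 ≈ 4.65 m/s.

v ≈ 4.65 m/s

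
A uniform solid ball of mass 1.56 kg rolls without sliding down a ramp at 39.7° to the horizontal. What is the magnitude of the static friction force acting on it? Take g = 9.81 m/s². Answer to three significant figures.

f ≈ 2.79 N

With I = (2/5)MR², the ratio k = I/(MR²) is 0.4.
Translational: Mg sinθ − f = Ma. Rotational about the CM: fR = Iα = kMRa, so f = kMa.
Combining, a = g sinθ/(1+k) and f = kMa = kMg sinθ/(1+k).
f = 0.4 × 1.56 × 9.81 × sin39.7° / 1.4 ≈ 2.79 N.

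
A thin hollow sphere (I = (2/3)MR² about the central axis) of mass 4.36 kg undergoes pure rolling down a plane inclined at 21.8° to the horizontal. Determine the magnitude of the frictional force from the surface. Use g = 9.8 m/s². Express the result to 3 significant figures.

f ≈ 6.35 N

For this body I = (2/3)MR², i.e. k = I/(MR²) = 2/3.
Translational: Mg sinθ − f = Ma. Rotational about the CM: fR = Iα = kMRa, so f = kMa.
Combining, a = g sinθ/(1+k) and f = kMa = kMg sinθ/(1+k).
f = (2/3) × 4.36 × 9.8 × sin21.8° / 1.667 ≈ 6.35 N.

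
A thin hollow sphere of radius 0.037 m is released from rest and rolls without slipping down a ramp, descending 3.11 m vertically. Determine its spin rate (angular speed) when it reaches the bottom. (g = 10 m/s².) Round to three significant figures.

For this body I = (2/3)MR², i.e. k = I/(MR²) = 2/3.
Pure rolling means v = ωR; then KE = ½Mv² + ½I(v/R)² = ½(1+k)Mv² = (5/6)Mv².
Energy conservation Mgh = ½(1+k)Mv² gives v = √(2gh/(1+k)) = √(2 × 10 × 3.11 / 1.667) = 6.109 m/s.
Then ω = v/R = 6.109 / 0.037 ≈ 165 rad/s.

ω ≈ 165 rad/s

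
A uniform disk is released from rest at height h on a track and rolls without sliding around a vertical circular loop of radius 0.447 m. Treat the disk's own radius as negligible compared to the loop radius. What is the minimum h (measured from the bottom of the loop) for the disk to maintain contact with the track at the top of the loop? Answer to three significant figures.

With I = (1/2)MR², the ratio k = I/(MR²) is 0.5.
At the top, contact is just lost when gravity alone supplies the centripetal force: Mg = Mv_top²/r, i.e. v_top² = gr.
With ω = v/R, the kinetic energy at speed v is ½(1+k)Mv² = (3/4)Mv².
Energy conservation from release (height h) to the top (height 2r): Mgh = Mg(2r) + (3/4)M·gr.
Thus h_min = 2r + (1+k)r/2 = r(2 + 1.5/2) = 0.447 × 2.75 ≈ 1.23 m.

h_min ≈ 1.23 m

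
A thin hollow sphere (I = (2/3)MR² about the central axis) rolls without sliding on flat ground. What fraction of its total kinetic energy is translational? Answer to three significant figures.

The moment of inertia is (2/3)MR², giving k ≡ I/(MR²) = 2/3.
With ω = v/R, KE_trans = ½Mv² and KE_rot = ½Iω² = ½kMv², so KE_total = ½(1+k)Mv².
The translational fraction is therefore 1/(1+k) = 1/1.667 ≈ 0.600.

fraction ≈ 0.600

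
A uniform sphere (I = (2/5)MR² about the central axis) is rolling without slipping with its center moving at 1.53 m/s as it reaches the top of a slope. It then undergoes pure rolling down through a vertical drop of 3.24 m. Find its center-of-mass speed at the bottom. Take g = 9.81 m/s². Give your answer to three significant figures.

v ≈ 6.91 m/s

With I = (2/5)MR², the ratio k = I/(MR²) is 0.4.
The rolling condition ω = v/R makes the rotational term ½I(v/R)² = ½kMv², so KE_total = ½(1+k)Mv² = (7/10)Mv².
Energy conservation: (7/10)Mv₀² + Mgh = (7/10)Mv², so v² = v₀² + 2gh/(1+k).
v = √(1.53² + 2×9.81×3.24/1.4) = √47.75 ≈ 6.91 m/s.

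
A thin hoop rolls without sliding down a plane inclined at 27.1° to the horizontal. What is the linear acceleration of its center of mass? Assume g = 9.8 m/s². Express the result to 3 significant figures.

With I = MR², the ratio k = I/(MR²) is 1.
Newton's second law down the slope: Mg sinθ − f = Ma. The torque equation fR = Iα (with α = a/R) gives f = kMa.
Eliminating f: Mg sinθ = (1+k)Ma, so a = g sinθ/(1+k) = 9.8 × sin27.1° / 2 ≈ 2.23 m/s².

a ≈ 2.23 m/s²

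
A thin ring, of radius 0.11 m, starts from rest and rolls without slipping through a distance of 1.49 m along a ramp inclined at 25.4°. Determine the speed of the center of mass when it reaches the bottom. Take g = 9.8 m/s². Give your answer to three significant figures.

v ≈ 2.50 m/s

The moment of inertia is MR², giving k ≡ I/(MR²) = 1.
Since it rolls without slipping, ω = v/R and KE = ½Mv² + ½Iω² = ½(1+k)Mv² = Mv².
The vertical drop is h = L sinθ = 1.49 × sin25.4° = 0.6391 m.
Setting Mgh = Mv² gives v = √(2gh/(1+k)) = √(2·9.8·0.6391/2) ≈ 2.50 m/s.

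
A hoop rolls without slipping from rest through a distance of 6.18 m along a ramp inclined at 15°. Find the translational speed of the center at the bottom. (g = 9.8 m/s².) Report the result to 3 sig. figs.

The moment of inertia is MR², giving k ≡ I/(MR²) = 1.
The rolling condition ω = v/R makes the rotational term ½I(v/R)² = ½kMv², so KE_total = ½(1+k)Mv² = Mv².
The vertical drop is h = L sinθ = 6.18 × sin15° = 1.6 m.
Setting Mgh = Mv² gives v = √(2gh/(1+k)) = √(2·9.8·1.6/2) ≈ 3.96 m/s.

v ≈ 3.96 m/s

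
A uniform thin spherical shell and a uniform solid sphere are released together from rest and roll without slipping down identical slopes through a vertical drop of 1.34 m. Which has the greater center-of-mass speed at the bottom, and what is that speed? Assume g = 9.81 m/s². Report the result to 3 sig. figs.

For rolling without slipping, Mgh = ½(1+k)Mv² where k = I/(MR²), so v = √(2gh/(1+k)).
Uniform thin spherical shell: k = 2/3, giving v = √(2×9.81×1.34/1.667) = 3.972 m/s.
Uniform solid sphere: k = 0.4, giving v = √(2×9.81×1.34/1.4) = 4.333 m/s.
The smaller k wins: the uniform solid sphere, at ≈ 4.33 m/s.

the uniform solid sphere, at v ≈ 4.33 m/s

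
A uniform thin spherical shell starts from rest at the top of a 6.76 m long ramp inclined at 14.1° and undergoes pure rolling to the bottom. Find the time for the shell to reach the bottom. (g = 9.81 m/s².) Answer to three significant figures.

t ≈ 3.07 s

Here I = (2/3)MR², so the shape factor k = I/(MR²) = 2/3.
Along the incline Mg sinθ − f = Ma, and torque about the center fR = Iα = kMR²(a/R) gives f = kMa.
Hence a = g sinθ/(1+k) = 9.81×sin14.1°/1.667 = 1.434 m/s².
Starting from rest, L = ½at², so t = √(2L/a) = √(2×6.76/1.434) ≈ 3.07 s.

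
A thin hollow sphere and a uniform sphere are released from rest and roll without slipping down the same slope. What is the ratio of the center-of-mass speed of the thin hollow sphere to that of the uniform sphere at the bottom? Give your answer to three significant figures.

Each satisfies Mgh = ½(1+k)Mv² with k = I/(MR²), so v ∝ 1/√(1+k).
For the thin hollow sphere k = 2/3; for the uniform sphere k = 0.4.
v₁/v₂ = √((1+k₂)/(1+k₁)) = √(1.4/1.667) ≈ 0.917.

v_ratio ≈ 0.917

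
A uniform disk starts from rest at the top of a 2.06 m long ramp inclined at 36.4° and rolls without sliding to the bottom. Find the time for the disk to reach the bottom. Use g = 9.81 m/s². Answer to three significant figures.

For this body I = (1/2)MR², i.e. k = I/(MR²) = 0.5.
Newton's second law down the slope: Mg sinθ − f = Ma. The torque equation fR = Iα (with α = a/R) gives f = kMa.
Hence a = g sinθ/(1+k) = 9.81×sin36.4°/1.5 = 3.881 m/s².
With constant a from rest, t = √(2L/a) = √(2·2.06/3.881) ≈ 1.03 s.

t ≈ 1.03 s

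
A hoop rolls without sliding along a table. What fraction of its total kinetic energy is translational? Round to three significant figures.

fraction ≈ 0.500

For this body I = MR², i.e. k = I/(MR²) = 1.
Since ω = v/R, the translational part is ½Mv² and the rotational part is ½I(v/R)² = ½kMv²; the total is ½(1+k)Mv².
The translational fraction is therefore 1/(1+k) = 1/2 ≈ 0.500.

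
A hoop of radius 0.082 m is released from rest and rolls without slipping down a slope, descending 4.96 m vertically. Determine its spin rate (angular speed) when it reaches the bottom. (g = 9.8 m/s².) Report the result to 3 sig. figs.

Here I = MR², so the shape factor k = I/(MR²) = 1.
Pure rolling means v = ωR; then KE = ½Mv² + ½I(v/R)² = ½(1+k)Mv² = Mv².
Energy conservation Mgh = ½(1+k)Mv² gives v = √(2gh/(1+k)) = √(2 × 9.8 × 4.96 / 2) = 6.972 m/s.
The angular speed follows from ω = v/R = 6.972/0.082 ≈ 85.0 rad/s.

ω ≈ 85.0 rad/s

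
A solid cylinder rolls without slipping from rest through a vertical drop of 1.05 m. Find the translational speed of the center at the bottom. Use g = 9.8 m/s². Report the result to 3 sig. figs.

v ≈ 3.70 m/s

The moment of inertia is (1/2)MR², giving k ≡ I/(MR²) = 0.5.
Pure rolling means v = ωR; then KE = ½Mv² + ½I(v/R)² = ½(1+k)Mv² = (3/4)Mv².
Setting Mgh = (3/4)Mv² gives v = √(2gh/(1+k)) = √(2·9.8·1.05/1.5) ≈ 3.70 m/s.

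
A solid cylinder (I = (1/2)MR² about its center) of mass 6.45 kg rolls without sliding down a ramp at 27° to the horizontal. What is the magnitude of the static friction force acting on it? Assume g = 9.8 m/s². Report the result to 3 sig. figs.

f ≈ 9.57 N

With I = (1/2)MR², the ratio k = I/(MR²) is 0.5.
Translational: Mg sinθ − f = Ma. Rotational about the CM: fR = Iα = kMRa, so f = kMa.
Combining, a = g sinθ/(1+k) and f = kMa = kMg sinθ/(1+k).
f = 0.5 × 6.45 × 9.8 × sin27° / 1.5 ≈ 9.57 N.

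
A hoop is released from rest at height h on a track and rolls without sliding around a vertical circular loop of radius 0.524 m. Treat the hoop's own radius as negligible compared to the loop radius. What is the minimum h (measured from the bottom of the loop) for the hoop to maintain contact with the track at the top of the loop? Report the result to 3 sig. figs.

The moment of inertia is MR², giving k ≡ I/(MR²) = 1.
At the top of the loop, the minimum-contact condition is Mg = Mv_top²/r, so v_top² = gr.
With ω = v/R, the kinetic energy at speed v is ½(1+k)Mv² = Mv².
Energy conservation from release (height h) to the top (height 2r): Mgh = Mg(2r) + M·gr.
Thus h_min = 2r + (1+k)r/2 = r(2 + 2/2) = 0.524 × 3 ≈ 1.57 m.

h_min ≈ 1.57 m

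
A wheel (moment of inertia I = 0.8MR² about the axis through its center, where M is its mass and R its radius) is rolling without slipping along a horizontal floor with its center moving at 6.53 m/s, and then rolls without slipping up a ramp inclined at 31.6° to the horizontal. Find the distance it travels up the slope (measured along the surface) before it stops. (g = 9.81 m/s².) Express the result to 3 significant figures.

The moment of inertia is 0.8MR², giving k ≡ I/(MR²) = 0.8.
Rolling without slipping gives ω = v/R, so the total kinetic energy is ½Mv² + ½Iω² = ½(1+k)Mv² = (9/10)Mv².
Setting this equal to Mgh gives the vertical rise h = (1+k)v₀²/(2g) = 1.8×6.53²/(2×9.81) = 3.912 m.
Along the incline, d = h/sinθ = 3.912/sin31.6° ≈ 7.47 m.

d ≈ 7.47 m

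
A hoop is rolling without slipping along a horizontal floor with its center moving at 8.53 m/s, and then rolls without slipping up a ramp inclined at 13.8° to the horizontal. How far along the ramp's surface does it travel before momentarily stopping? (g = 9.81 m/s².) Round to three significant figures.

Here I = MR², so the shape factor k = I/(MR²) = 1.
The rolling condition ω = v/R makes the rotational term ½I(v/R)² = ½kMv², so KE_total = ½(1+k)Mv² = Mv².
Setting this equal to Mgh gives the vertical rise h = (1+k)v₀²/(2g) = 2×8.53²/(2×9.81) = 7.417 m.
Along the incline, d = h/sinθ = 7.417/sin13.8° ≈ 31.1 m.

d ≈ 31.1 m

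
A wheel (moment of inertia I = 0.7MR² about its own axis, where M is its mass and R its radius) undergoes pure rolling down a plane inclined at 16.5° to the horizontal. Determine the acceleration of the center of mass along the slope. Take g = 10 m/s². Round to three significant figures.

With I = 0.7MR², the ratio k = I/(MR²) is 0.7.
Newton's second law down the slope: Mg sinθ − f = Ma. The torque equation fR = Iα (with α = a/R) gives f = kMa.
Eliminating f: Mg sinθ = (1+k)Ma, so a = g sinθ/(1+k) = 10 × sin16.5° / 1.7 ≈ 1.67 m/s².

a ≈ 1.67 m/s²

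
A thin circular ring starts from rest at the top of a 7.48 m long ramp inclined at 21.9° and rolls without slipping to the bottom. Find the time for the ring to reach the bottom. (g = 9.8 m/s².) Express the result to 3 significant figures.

t ≈ 2.86 s

The moment of inertia is MR², giving k ≡ I/(MR²) = 1.
Translational: Mg sinθ − f = Ma. Rotational about the CM: fR = Iα = kMRa, so f = kMa.
Hence a = g sinθ/(1+k) = 9.8×sin21.9°/2 = 1.828 m/s².
With constant a from rest, t = √(2L/a) = √(2·7.48/1.828) ≈ 2.86 s.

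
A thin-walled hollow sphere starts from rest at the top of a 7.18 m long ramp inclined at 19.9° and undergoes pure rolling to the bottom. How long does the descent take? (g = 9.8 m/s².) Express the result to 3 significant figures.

The moment of inertia is (2/3)MR², giving k ≡ I/(MR²) = 2/3.
Translational: Mg sinθ − f = Ma. Rotational about the CM: fR = Iα = kMRa, so f = kMa.
Hence a = g sinθ/(1+k) = 9.8×sin19.9°/1.667 = 2.001 m/s².
Starting from rest, L = ½at², so t = √(2L/a) = √(2×7.18/2.001) ≈ 2.68 s.

t ≈ 2.68 s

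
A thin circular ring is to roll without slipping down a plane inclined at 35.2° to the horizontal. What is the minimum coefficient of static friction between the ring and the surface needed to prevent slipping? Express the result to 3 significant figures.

μ_min ≈ 0.353

The moment of inertia is MR², giving k ≡ I/(MR²) = 1.
Along the incline Mg sinθ − f = Ma, and torque about the center fR = Iα = kMR²(a/R) gives f = kMa.
These give a = g sinθ/(1+k) and the required friction f = kMg sinθ/(1+k).
The normal force is N = Mg cosθ, so μ_min = f/N = k tanθ/(1+k).
μ_min = 1 × tan35.2° / 2 ≈ 0.353.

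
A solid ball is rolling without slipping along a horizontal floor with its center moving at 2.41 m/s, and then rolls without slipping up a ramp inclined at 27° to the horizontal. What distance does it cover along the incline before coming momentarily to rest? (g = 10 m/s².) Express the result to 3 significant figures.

d ≈ 0.896 m

The moment of inertia is (2/5)MR², giving k ≡ I/(MR²) = 0.4.
The rolling condition ω = v/R makes the rotational term ½I(v/R)² = ½kMv², so KE_total = ½(1+k)Mv² = (7/10)Mv².
Setting this equal to Mgh gives the vertical rise h = (1+k)v₀²/(2g) = 1.4×2.41²/(2×10) = 0.4066 m.
The distance along the slope is d = h/sinθ = 0.4066/sin27° ≈ 0.896 m.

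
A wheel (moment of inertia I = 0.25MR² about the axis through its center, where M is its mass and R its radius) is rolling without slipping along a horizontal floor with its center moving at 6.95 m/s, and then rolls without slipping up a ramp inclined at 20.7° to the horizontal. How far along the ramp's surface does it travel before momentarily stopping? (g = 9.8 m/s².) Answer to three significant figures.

With I = 0.25MR², the ratio k = I/(MR²) is 0.25.
Pure rolling means v = ωR; then KE = ½Mv² + ½I(v/R)² = ½(1+k)Mv² = (5/8)Mv².
Setting this equal to Mgh gives the vertical rise h = (1+k)v₀²/(2g) = 1.25×6.95²/(2×9.8) = 3.081 m.
Along the incline, d = h/sinθ = 3.081/sin20.7° ≈ 8.71 m.

d ≈ 8.71 m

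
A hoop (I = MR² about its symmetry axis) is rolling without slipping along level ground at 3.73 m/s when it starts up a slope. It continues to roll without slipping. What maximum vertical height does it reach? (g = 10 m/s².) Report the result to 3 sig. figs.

With I = MR², the ratio k = I/(MR²) is 1.
Pure rolling means v = ωR; then KE = ½Mv² + ½I(v/R)² = ½(1+k)Mv² = Mv².
All of this converts to potential energy at the highest point: Mv₀² = Mgh.
Thus h = (1+k)v₀²/(2g) = 2 × 3.73² / (2 × 10) ≈ 1.39 m.

h ≈ 1.39 m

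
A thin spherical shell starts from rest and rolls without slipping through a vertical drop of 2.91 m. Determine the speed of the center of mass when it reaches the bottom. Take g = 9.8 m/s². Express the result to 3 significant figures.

With I = (2/3)MR², the ratio k = I/(MR²) is 2/3.
Pure rolling means v = ωR; then KE = ½Mv² + ½I(v/R)² = ½(1+k)Mv² = (5/6)Mv².
Setting Mgh = (5/6)Mv² gives v = √(2gh/(1+k)) = √(2·9.8·2.91/1.667) ≈ 5.85 m/s.

v ≈ 5.85 m/s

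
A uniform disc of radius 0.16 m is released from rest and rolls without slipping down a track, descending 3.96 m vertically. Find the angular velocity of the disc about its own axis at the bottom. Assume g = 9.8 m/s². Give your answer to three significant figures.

Here I = (1/2)MR², so the shape factor k = I/(MR²) = 0.5.
Rolling without slipping gives ω = v/R, so the total kinetic energy is ½Mv² + ½Iω² = ½(1+k)Mv² = (3/4)Mv².
Energy conservation Mgh = ½(1+k)Mv² gives v = √(2gh/(1+k)) = √(2 × 9.8 × 3.96 / 1.5) = 7.193 m/s.
Then ω = v/R = 7.193 / 0.16 ≈ 45.0 rad/s.

ω ≈ 45.0 rad/s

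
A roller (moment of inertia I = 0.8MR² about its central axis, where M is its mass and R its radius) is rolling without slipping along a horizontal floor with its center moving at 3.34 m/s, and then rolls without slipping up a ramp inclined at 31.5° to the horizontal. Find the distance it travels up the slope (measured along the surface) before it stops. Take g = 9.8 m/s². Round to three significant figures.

The moment of inertia is 0.8MR², giving k ≡ I/(MR²) = 0.8.
Rolling without slipping gives ω = v/R, so the total kinetic energy is ½Mv² + ½Iω² = ½(1+k)Mv² = (9/10)Mv².
Setting this equal to Mgh gives the vertical rise h = (1+k)v₀²/(2g) = 1.8×3.34²/(2×9.8) = 1.024 m.
The distance along the slope is d = h/sinθ = 1.024/sin31.5° ≈ 1.96 m.

d ≈ 1.96 m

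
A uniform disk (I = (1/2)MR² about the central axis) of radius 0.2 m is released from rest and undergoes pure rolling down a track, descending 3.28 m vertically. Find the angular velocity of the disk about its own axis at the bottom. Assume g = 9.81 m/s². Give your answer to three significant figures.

ω ≈ 32.7 rad/s

For this body I = (1/2)MR², i.e. k = I/(MR²) = 0.5.
The rolling condition ω = v/R makes the rotational term ½I(v/R)² = ½kMv², so KE_total = ½(1+k)Mv² = (3/4)Mv².
Energy conservation Mgh = ½(1+k)Mv² gives v = √(2gh/(1+k)) = √(2 × 9.81 × 3.28 / 1.5) = 6.55 m/s.
The angular speed follows from ω = v/R = 6.55/0.2 ≈ 32.7 rad/s.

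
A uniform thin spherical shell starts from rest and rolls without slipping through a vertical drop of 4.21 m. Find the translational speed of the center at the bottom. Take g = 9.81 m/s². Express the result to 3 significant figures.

v ≈ 7.04 m/s

The moment of inertia is (2/3)MR², giving k ≡ I/(MR²) = 2/3.
Pure rolling means v = ωR; then KE = ½Mv² + ½I(v/R)² = ½(1+k)Mv² = (5/6)Mv².
Energy conservation: Mgh = (5/6)Mv², so v = √(2gh/(1+k)) = √(2 × 9.81 × 4.21 / 1.667) ≈ 7.04 m/s.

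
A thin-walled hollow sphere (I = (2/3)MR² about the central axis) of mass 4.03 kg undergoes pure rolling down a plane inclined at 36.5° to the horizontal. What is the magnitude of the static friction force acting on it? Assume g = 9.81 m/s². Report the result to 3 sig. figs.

With I = (2/3)MR², the ratio k = I/(MR²) is 2/3.
Newton's second law down the slope: Mg sinθ − f = Ma. The torque equation fR = Iα (with α = a/R) gives f = kMa.
Combining, a = g sinθ/(1+k) and f = kMa = kMg sinθ/(1+k).
f = (2/3) × 4.03 × 9.81 × sin36.5° / 1.667 ≈ 9.41 N.

f ≈ 9.41 N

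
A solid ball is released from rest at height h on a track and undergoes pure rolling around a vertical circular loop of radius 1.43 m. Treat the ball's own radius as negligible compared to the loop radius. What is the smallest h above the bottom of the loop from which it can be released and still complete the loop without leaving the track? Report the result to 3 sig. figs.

For this body I = (2/5)MR², i.e. k = I/(MR²) = 0.4.
At the top of the loop, the minimum-contact condition is Mg = Mv_top²/r, so v_top² = gr.
With ω = v/R, the kinetic energy at speed v is ½(1+k)Mv² = (7/10)Mv².
Energy conservation from release (height h) to the top (height 2r): Mgh = Mg(2r) + (7/10)M·gr.
Thus h_min = 2r + (1+k)r/2 = r(2 + 1.4/2) = 1.43 × 2.7 ≈ 3.86 m.

h_min ≈ 3.86 m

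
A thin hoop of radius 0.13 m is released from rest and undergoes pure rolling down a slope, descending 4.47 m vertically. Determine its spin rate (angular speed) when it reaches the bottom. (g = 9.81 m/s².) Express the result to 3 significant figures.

ω ≈ 50.9 rad/s

Here I = MR², so the shape factor k = I/(MR²) = 1.
Pure rolling means v = ωR; then KE = ½Mv² + ½I(v/R)² = ½(1+k)Mv² = Mv².
Energy conservation Mgh = ½(1+k)Mv² gives v = √(2gh/(1+k)) = √(2 × 9.81 × 4.47 / 2) = 6.622 m/s.
Then ω = v/R = 6.622 / 0.13 ≈ 50.9 rad/s.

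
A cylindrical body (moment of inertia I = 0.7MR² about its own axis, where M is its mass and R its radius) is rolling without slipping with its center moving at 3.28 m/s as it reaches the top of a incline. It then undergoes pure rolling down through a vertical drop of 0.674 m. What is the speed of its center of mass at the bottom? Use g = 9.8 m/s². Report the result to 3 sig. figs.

With I = 0.7MR², the ratio k = I/(MR²) is 0.7.
Pure rolling means v = ωR; then KE = ½Mv² + ½I(v/R)² = ½(1+k)Mv² = (17/20)Mv².
Conserving energy between top and bottom: (17/20)Mv² = (17/20)Mv₀² + Mgh, hence v² = v₀² + 2gh/(1+k).
v = √(3.28² + 2×9.8×0.674/1.7) = √18.53 ≈ 4.30 m/s.

v ≈ 4.30 m/s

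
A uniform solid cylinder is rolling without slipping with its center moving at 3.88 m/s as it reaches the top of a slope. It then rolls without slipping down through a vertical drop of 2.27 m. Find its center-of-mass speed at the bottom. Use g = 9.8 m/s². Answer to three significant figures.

With I = (1/2)MR², the ratio k = I/(MR²) is 0.5.
Rolling without slipping gives ω = v/R, so the total kinetic energy is ½Mv² + ½Iω² = ½(1+k)Mv² = (3/4)Mv².
Energy conservation: (3/4)Mv₀² + Mgh = (3/4)Mv², so v² = v₀² + 2gh/(1+k).
v = √(3.88² + 2×9.8×2.27/1.5) = √44.72 ≈ 6.69 m/s.

v ≈ 6.69 m/s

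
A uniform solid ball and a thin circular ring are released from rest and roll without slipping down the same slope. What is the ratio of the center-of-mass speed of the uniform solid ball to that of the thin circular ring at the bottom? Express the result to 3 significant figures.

Each satisfies Mgh = ½(1+k)Mv² with k = I/(MR²), so v ∝ 1/√(1+k).
For the uniform solid ball k = 0.4; for the thin circular ring k = 1.
v₁/v₂ = √((1+k₂)/(1+k₁)) = √(2/1.4) ≈ 1.20.

v_ratio ≈ 1.20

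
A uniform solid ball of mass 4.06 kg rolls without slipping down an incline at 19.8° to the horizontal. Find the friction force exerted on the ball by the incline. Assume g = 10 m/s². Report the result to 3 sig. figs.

With I = (2/5)MR², the ratio k = I/(MR²) is 0.4.
Newton's second law down the slope: Mg sinθ − f = Ma. The torque equation fR = Iα (with α = a/R) gives f = kMa.
Combining, a = g sinθ/(1+k) and f = kMa = kMg sinθ/(1+k).
f = 0.4 × 4.06 × 10 × sin19.8° / 1.4 ≈ 3.93 N.

f ≈ 3.93 N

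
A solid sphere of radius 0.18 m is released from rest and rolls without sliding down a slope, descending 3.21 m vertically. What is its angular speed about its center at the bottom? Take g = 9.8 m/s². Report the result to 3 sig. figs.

ω ≈ 37.2 rad/s

The moment of inertia is (2/5)MR², giving k ≡ I/(MR²) = 0.4.
Pure rolling means v = ωR; then KE = ½Mv² + ½I(v/R)² = ½(1+k)Mv² = (7/10)Mv².
Energy conservation Mgh = ½(1+k)Mv² gives v = √(2gh/(1+k)) = √(2 × 9.8 × 3.21 / 1.4) = 6.704 m/s.
The angular speed follows from ω = v/R = 6.704/0.18 ≈ 37.2 rad/s.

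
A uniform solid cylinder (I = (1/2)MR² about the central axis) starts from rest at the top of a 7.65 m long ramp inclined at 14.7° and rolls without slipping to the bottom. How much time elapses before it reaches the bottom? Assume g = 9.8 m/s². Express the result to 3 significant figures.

t ≈ 3.04 s

The moment of inertia is (1/2)MR², giving k ≡ I/(MR²) = 0.5.
Translational: Mg sinθ − f = Ma. Rotational about the CM: fR = Iα = kMRa, so f = kMa.
Hence a = g sinθ/(1+k) = 9.8×sin14.7°/1.5 = 1.658 m/s².
With constant a from rest, t = √(2L/a) = √(2·7.65/1.658) ≈ 3.04 s.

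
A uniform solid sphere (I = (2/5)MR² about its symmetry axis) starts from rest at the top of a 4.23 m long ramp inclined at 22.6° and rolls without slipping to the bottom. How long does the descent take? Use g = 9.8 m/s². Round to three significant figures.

Here I = (2/5)MR², so the shape factor k = I/(MR²) = 0.4.
Translational: Mg sinθ − f = Ma. Rotational about the CM: fR = Iα = kMRa, so f = kMa.
Hence a = g sinθ/(1+k) = 9.8×sin22.6°/1.4 = 2.69 m/s².
With constant a from rest, t = √(2L/a) = √(2·4.23/2.69) ≈ 1.77 s.

t ≈ 1.77 s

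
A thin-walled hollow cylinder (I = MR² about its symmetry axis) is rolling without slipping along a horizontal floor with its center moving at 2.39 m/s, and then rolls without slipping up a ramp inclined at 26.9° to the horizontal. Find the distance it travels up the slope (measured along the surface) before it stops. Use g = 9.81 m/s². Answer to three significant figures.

d ≈ 1.29 m

The moment of inertia is MR², giving k ≡ I/(MR²) = 1.
Rolling without slipping gives ω = v/R, so the total kinetic energy is ½Mv² + ½Iω² = ½(1+k)Mv² = Mv².
Setting this equal to Mgh gives the vertical rise h = (1+k)v₀²/(2g) = 2×2.39²/(2×9.81) = 0.5823 m.
Along the incline, d = h/sinθ = 0.5823/sin26.9° ≈ 1.29 m.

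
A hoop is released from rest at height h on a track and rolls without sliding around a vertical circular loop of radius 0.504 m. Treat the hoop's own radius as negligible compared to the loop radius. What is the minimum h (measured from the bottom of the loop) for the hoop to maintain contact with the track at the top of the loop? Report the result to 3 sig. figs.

h_min ≈ 1.51 m

Here I = MR², so the shape factor k = I/(MR²) = 1.
At the top, contact is just lost when gravity alone supplies the centripetal force: Mg = Mv_top²/r, i.e. v_top² = gr.
With ω = v/R, the kinetic energy at speed v is ½(1+k)Mv² = Mv².
Energy conservation from release (height h) to the top (height 2r): Mgh = Mg(2r) + M·gr.
Thus h_min = 2r + (1+k)r/2 = r(2 + 2/2) = 0.504 × 3 ≈ 1.51 m.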